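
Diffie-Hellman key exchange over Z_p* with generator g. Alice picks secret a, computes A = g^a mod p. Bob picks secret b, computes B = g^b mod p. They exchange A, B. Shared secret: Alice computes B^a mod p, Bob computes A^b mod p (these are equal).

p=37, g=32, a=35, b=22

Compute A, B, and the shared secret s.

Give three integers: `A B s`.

Answer: 22 4 28

Derivation:
A = 32^35 mod 37  (bits of 35 = 100011)
  bit 0 = 1: r = r^2 * 32 mod 37 = 1^2 * 32 = 1*32 = 32
  bit 1 = 0: r = r^2 mod 37 = 32^2 = 25
  bit 2 = 0: r = r^2 mod 37 = 25^2 = 33
  bit 3 = 0: r = r^2 mod 37 = 33^2 = 16
  bit 4 = 1: r = r^2 * 32 mod 37 = 16^2 * 32 = 34*32 = 15
  bit 5 = 1: r = r^2 * 32 mod 37 = 15^2 * 32 = 3*32 = 22
  -> A = 22
B = 32^22 mod 37  (bits of 22 = 10110)
  bit 0 = 1: r = r^2 * 32 mod 37 = 1^2 * 32 = 1*32 = 32
  bit 1 = 0: r = r^2 mod 37 = 32^2 = 25
  bit 2 = 1: r = r^2 * 32 mod 37 = 25^2 * 32 = 33*32 = 20
  bit 3 = 1: r = r^2 * 32 mod 37 = 20^2 * 32 = 30*32 = 35
  bit 4 = 0: r = r^2 mod 37 = 35^2 = 4
  -> B = 4
s = B^a = 4^35 mod 37  (bits of 35 = 100011)
  bit 0 = 1: r = r^2 * 4 mod 37 = 1^2 * 4 = 1*4 = 4
  bit 1 = 0: r = r^2 mod 37 = 4^2 = 16
  bit 2 = 0: r = r^2 mod 37 = 16^2 = 34
  bit 3 = 0: r = r^2 mod 37 = 34^2 = 9
  bit 4 = 1: r = r^2 * 4 mod 37 = 9^2 * 4 = 7*4 = 28
  bit 5 = 1: r = r^2 * 4 mod 37 = 28^2 * 4 = 7*4 = 28
  -> s = B^a = 28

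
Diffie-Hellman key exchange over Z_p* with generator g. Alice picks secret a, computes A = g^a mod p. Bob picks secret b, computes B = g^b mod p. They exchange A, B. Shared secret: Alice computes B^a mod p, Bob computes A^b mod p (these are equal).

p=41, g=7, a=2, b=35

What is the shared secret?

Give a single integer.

A = 7^2 mod 41  (bits of 2 = 10)
  bit 0 = 1: r = r^2 * 7 mod 41 = 1^2 * 7 = 1*7 = 7
  bit 1 = 0: r = r^2 mod 41 = 7^2 = 8
  -> A = 8
B = 7^35 mod 41  (bits of 35 = 100011)
  bit 0 = 1: r = r^2 * 7 mod 41 = 1^2 * 7 = 1*7 = 7
  bit 1 = 0: r = r^2 mod 41 = 7^2 = 8
  bit 2 = 0: r = r^2 mod 41 = 8^2 = 23
  bit 3 = 0: r = r^2 mod 41 = 23^2 = 37
  bit 4 = 1: r = r^2 * 7 mod 41 = 37^2 * 7 = 16*7 = 30
  bit 5 = 1: r = r^2 * 7 mod 41 = 30^2 * 7 = 39*7 = 27
  -> B = 27
s = B^a = 27^2 mod 41  (bits of 2 = 10)
  bit 0 = 1: r = r^2 * 27 mod 41 = 1^2 * 27 = 1*27 = 27
  bit 1 = 0: r = r^2 mod 41 = 27^2 = 32
  -> s = B^a = 32

Answer: 32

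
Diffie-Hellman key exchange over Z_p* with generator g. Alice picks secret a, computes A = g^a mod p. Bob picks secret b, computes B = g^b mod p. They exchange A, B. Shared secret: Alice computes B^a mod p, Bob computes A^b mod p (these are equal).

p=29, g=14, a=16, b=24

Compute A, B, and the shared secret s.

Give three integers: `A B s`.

Answer: 7 16 24

Derivation:
A = 14^16 mod 29  (bits of 16 = 10000)
  bit 0 = 1: r = r^2 * 14 mod 29 = 1^2 * 14 = 1*14 = 14
  bit 1 = 0: r = r^2 mod 29 = 14^2 = 22
  bit 2 = 0: r = r^2 mod 29 = 22^2 = 20
  bit 3 = 0: r = r^2 mod 29 = 20^2 = 23
  bit 4 = 0: r = r^2 mod 29 = 23^2 = 7
  -> A = 7
B = 14^24 mod 29  (bits of 24 = 11000)
  bit 0 = 1: r = r^2 * 14 mod 29 = 1^2 * 14 = 1*14 = 14
  bit 1 = 1: r = r^2 * 14 mod 29 = 14^2 * 14 = 22*14 = 18
  bit 2 = 0: r = r^2 mod 29 = 18^2 = 5
  bit 3 = 0: r = r^2 mod 29 = 5^2 = 25
  bit 4 = 0: r = r^2 mod 29 = 25^2 = 16
  -> B = 16
s = B^a = 16^16 mod 29  (bits of 16 = 10000)
  bit 0 = 1: r = r^2 * 16 mod 29 = 1^2 * 16 = 1*16 = 16
  bit 1 = 0: r = r^2 mod 29 = 16^2 = 24
  bit 2 = 0: r = r^2 mod 29 = 24^2 = 25
  bit 3 = 0: r = r^2 mod 29 = 25^2 = 16
  bit 4 = 0: r = r^2 mod 29 = 16^2 = 24
  -> s = B^a = 24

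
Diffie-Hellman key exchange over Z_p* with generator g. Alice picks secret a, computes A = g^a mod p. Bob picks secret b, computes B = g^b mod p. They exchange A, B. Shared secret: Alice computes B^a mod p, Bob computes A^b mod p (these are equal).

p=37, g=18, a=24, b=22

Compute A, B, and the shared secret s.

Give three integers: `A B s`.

Answer: 26 30 26

Derivation:
A = 18^24 mod 37  (bits of 24 = 11000)
  bit 0 = 1: r = r^2 * 18 mod 37 = 1^2 * 18 = 1*18 = 18
  bit 1 = 1: r = r^2 * 18 mod 37 = 18^2 * 18 = 28*18 = 23
  bit 2 = 0: r = r^2 mod 37 = 23^2 = 11
  bit 3 = 0: r = r^2 mod 37 = 11^2 = 10
  bit 4 = 0: r = r^2 mod 37 = 10^2 = 26
  -> A = 26
B = 18^22 mod 37  (bits of 22 = 10110)
  bit 0 = 1: r = r^2 * 18 mod 37 = 1^2 * 18 = 1*18 = 18
  bit 1 = 0: r = r^2 mod 37 = 18^2 = 28
  bit 2 = 1: r = r^2 * 18 mod 37 = 28^2 * 18 = 7*18 = 15
  bit 3 = 1: r = r^2 * 18 mod 37 = 15^2 * 18 = 3*18 = 17
  bit 4 = 0: r = r^2 mod 37 = 17^2 = 30
  -> B = 30
s = B^a = 30^24 mod 37  (bits of 24 = 11000)
  bit 0 = 1: r = r^2 * 30 mod 37 = 1^2 * 30 = 1*30 = 30
  bit 1 = 1: r = r^2 * 30 mod 37 = 30^2 * 30 = 12*30 = 27
  bit 2 = 0: r = r^2 mod 37 = 27^2 = 26
  bit 3 = 0: r = r^2 mod 37 = 26^2 = 10
  bit 4 = 0: r = r^2 mod 37 = 10^2 = 26
  -> s = B^a = 26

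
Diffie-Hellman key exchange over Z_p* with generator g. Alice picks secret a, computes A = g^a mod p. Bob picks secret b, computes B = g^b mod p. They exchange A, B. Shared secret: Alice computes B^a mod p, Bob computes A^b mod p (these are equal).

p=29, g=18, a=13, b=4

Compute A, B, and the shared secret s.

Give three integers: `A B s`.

Answer: 8 25 7

Derivation:
A = 18^13 mod 29  (bits of 13 = 1101)
  bit 0 = 1: r = r^2 * 18 mod 29 = 1^2 * 18 = 1*18 = 18
  bit 1 = 1: r = r^2 * 18 mod 29 = 18^2 * 18 = 5*18 = 3
  bit 2 = 0: r = r^2 mod 29 = 3^2 = 9
  bit 3 = 1: r = r^2 * 18 mod 29 = 9^2 * 18 = 23*18 = 8
  -> A = 8
B = 18^4 mod 29  (bits of 4 = 100)
  bit 0 = 1: r = r^2 * 18 mod 29 = 1^2 * 18 = 1*18 = 18
  bit 1 = 0: r = r^2 mod 29 = 18^2 = 5
  bit 2 = 0: r = r^2 mod 29 = 5^2 = 25
  -> B = 25
s = B^a = 25^13 mod 29  (bits of 13 = 1101)
  bit 0 = 1: r = r^2 * 25 mod 29 = 1^2 * 25 = 1*25 = 25
  bit 1 = 1: r = r^2 * 25 mod 29 = 25^2 * 25 = 16*25 = 23
  bit 2 = 0: r = r^2 mod 29 = 23^2 = 7
  bit 3 = 1: r = r^2 * 25 mod 29 = 7^2 * 25 = 20*25 = 7
  -> s = B^a = 7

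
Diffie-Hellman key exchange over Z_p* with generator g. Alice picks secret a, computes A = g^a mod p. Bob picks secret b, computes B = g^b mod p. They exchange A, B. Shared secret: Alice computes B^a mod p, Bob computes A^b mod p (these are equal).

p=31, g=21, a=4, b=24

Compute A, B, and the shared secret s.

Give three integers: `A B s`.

Answer: 18 16 2

Derivation:
A = 21^4 mod 31  (bits of 4 = 100)
  bit 0 = 1: r = r^2 * 21 mod 31 = 1^2 * 21 = 1*21 = 21
  bit 1 = 0: r = r^2 mod 31 = 21^2 = 7
  bit 2 = 0: r = r^2 mod 31 = 7^2 = 18
  -> A = 18
B = 21^24 mod 31  (bits of 24 = 11000)
  bit 0 = 1: r = r^2 * 21 mod 31 = 1^2 * 21 = 1*21 = 21
  bit 1 = 1: r = r^2 * 21 mod 31 = 21^2 * 21 = 7*21 = 23
  bit 2 = 0: r = r^2 mod 31 = 23^2 = 2
  bit 3 = 0: r = r^2 mod 31 = 2^2 = 4
  bit 4 = 0: r = r^2 mod 31 = 4^2 = 16
  -> B = 16
s = B^a = 16^4 mod 31  (bits of 4 = 100)
  bit 0 = 1: r = r^2 * 16 mod 31 = 1^2 * 16 = 1*16 = 16
  bit 1 = 0: r = r^2 mod 31 = 16^2 = 8
  bit 2 = 0: r = r^2 mod 31 = 8^2 = 2
  -> s = B^a = 2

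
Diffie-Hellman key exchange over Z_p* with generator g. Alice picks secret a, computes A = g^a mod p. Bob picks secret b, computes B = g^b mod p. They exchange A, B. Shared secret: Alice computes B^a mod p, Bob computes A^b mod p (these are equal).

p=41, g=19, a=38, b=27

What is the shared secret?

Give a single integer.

Answer: 20

Derivation:
A = 19^38 mod 41  (bits of 38 = 100110)
  bit 0 = 1: r = r^2 * 19 mod 41 = 1^2 * 19 = 1*19 = 19
  bit 1 = 0: r = r^2 mod 41 = 19^2 = 33
  bit 2 = 0: r = r^2 mod 41 = 33^2 = 23
  bit 3 = 1: r = r^2 * 19 mod 41 = 23^2 * 19 = 37*19 = 6
  bit 4 = 1: r = r^2 * 19 mod 41 = 6^2 * 19 = 36*19 = 28
  bit 5 = 0: r = r^2 mod 41 = 28^2 = 5
  -> A = 5
B = 19^27 mod 41  (bits of 27 = 11011)
  bit 0 = 1: r = r^2 * 19 mod 41 = 1^2 * 19 = 1*19 = 19
  bit 1 = 1: r = r^2 * 19 mod 41 = 19^2 * 19 = 33*19 = 12
  bit 2 = 0: r = r^2 mod 41 = 12^2 = 21
  bit 3 = 1: r = r^2 * 19 mod 41 = 21^2 * 19 = 31*19 = 15
  bit 4 = 1: r = r^2 * 19 mod 41 = 15^2 * 19 = 20*19 = 11
  -> B = 11
s = B^a = 11^38 mod 41  (bits of 38 = 100110)
  bit 0 = 1: r = r^2 * 11 mod 41 = 1^2 * 11 = 1*11 = 11
  bit 1 = 0: r = r^2 mod 41 = 11^2 = 39
  bit 2 = 0: r = r^2 mod 41 = 39^2 = 4
  bit 3 = 1: r = r^2 * 11 mod 41 = 4^2 * 11 = 16*11 = 12
  bit 4 = 1: r = r^2 * 11 mod 41 = 12^2 * 11 = 21*11 = 26
  bit 5 = 0: r = r^2 mod 41 = 26^2 = 20
  -> s = B^a = 20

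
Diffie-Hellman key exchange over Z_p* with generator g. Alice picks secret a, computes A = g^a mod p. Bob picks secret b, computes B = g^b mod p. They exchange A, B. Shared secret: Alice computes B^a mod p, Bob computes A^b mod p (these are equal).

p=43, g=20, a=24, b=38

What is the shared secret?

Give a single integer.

A = 20^24 mod 43  (bits of 24 = 11000)
  bit 0 = 1: r = r^2 * 20 mod 43 = 1^2 * 20 = 1*20 = 20
  bit 1 = 1: r = r^2 * 20 mod 43 = 20^2 * 20 = 13*20 = 2
  bit 2 = 0: r = r^2 mod 43 = 2^2 = 4
  bit 3 = 0: r = r^2 mod 43 = 4^2 = 16
  bit 4 = 0: r = r^2 mod 43 = 16^2 = 41
  -> A = 41
B = 20^38 mod 43  (bits of 38 = 100110)
  bit 0 = 1: r = r^2 * 20 mod 43 = 1^2 * 20 = 1*20 = 20
  bit 1 = 0: r = r^2 mod 43 = 20^2 = 13
  bit 2 = 0: r = r^2 mod 43 = 13^2 = 40
  bit 3 = 1: r = r^2 * 20 mod 43 = 40^2 * 20 = 9*20 = 8
  bit 4 = 1: r = r^2 * 20 mod 43 = 8^2 * 20 = 21*20 = 33
  bit 5 = 0: r = r^2 mod 43 = 33^2 = 14
  -> B = 14
s = B^a = 14^24 mod 43  (bits of 24 = 11000)
  bit 0 = 1: r = r^2 * 14 mod 43 = 1^2 * 14 = 1*14 = 14
  bit 1 = 1: r = r^2 * 14 mod 43 = 14^2 * 14 = 24*14 = 35
  bit 2 = 0: r = r^2 mod 43 = 35^2 = 21
  bit 3 = 0: r = r^2 mod 43 = 21^2 = 11
  bit 4 = 0: r = r^2 mod 43 = 11^2 = 35
  -> s = B^a = 35

Answer: 35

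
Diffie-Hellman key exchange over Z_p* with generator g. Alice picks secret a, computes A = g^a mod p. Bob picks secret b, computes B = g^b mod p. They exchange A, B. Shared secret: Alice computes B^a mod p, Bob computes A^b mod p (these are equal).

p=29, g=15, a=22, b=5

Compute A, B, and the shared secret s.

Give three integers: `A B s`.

A = 15^22 mod 29  (bits of 22 = 10110)
  bit 0 = 1: r = r^2 * 15 mod 29 = 1^2 * 15 = 1*15 = 15
  bit 1 = 0: r = r^2 mod 29 = 15^2 = 22
  bit 2 = 1: r = r^2 * 15 mod 29 = 22^2 * 15 = 20*15 = 10
  bit 3 = 1: r = r^2 * 15 mod 29 = 10^2 * 15 = 13*15 = 21
  bit 4 = 0: r = r^2 mod 29 = 21^2 = 6
  -> A = 6
B = 15^5 mod 29  (bits of 5 = 101)
  bit 0 = 1: r = r^2 * 15 mod 29 = 1^2 * 15 = 1*15 = 15
  bit 1 = 0: r = r^2 mod 29 = 15^2 = 22
  bit 2 = 1: r = r^2 * 15 mod 29 = 22^2 * 15 = 20*15 = 10
  -> B = 10
s = B^a = 10^22 mod 29  (bits of 22 = 10110)
  bit 0 = 1: r = r^2 * 10 mod 29 = 1^2 * 10 = 1*10 = 10
  bit 1 = 0: r = r^2 mod 29 = 10^2 = 13
  bit 2 = 1: r = r^2 * 10 mod 29 = 13^2 * 10 = 24*10 = 8
  bit 3 = 1: r = r^2 * 10 mod 29 = 8^2 * 10 = 6*10 = 2
  bit 4 = 0: r = r^2 mod 29 = 2^2 = 4
  -> s = B^a = 4

Answer: 6 10 4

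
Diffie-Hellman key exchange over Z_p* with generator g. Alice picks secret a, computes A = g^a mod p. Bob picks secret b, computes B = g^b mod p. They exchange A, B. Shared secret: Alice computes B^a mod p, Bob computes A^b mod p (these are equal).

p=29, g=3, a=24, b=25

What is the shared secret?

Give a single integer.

A = 3^24 mod 29  (bits of 24 = 11000)
  bit 0 = 1: r = r^2 * 3 mod 29 = 1^2 * 3 = 1*3 = 3
  bit 1 = 1: r = r^2 * 3 mod 29 = 3^2 * 3 = 9*3 = 27
  bit 2 = 0: r = r^2 mod 29 = 27^2 = 4
  bit 3 = 0: r = r^2 mod 29 = 4^2 = 16
  bit 4 = 0: r = r^2 mod 29 = 16^2 = 24
  -> A = 24
B = 3^25 mod 29  (bits of 25 = 11001)
  bit 0 = 1: r = r^2 * 3 mod 29 = 1^2 * 3 = 1*3 = 3
  bit 1 = 1: r = r^2 * 3 mod 29 = 3^2 * 3 = 9*3 = 27
  bit 2 = 0: r = r^2 mod 29 = 27^2 = 4
  bit 3 = 0: r = r^2 mod 29 = 4^2 = 16
  bit 4 = 1: r = r^2 * 3 mod 29 = 16^2 * 3 = 24*3 = 14
  -> B = 14
s = B^a = 14^24 mod 29  (bits of 24 = 11000)
  bit 0 = 1: r = r^2 * 14 mod 29 = 1^2 * 14 = 1*14 = 14
  bit 1 = 1: r = r^2 * 14 mod 29 = 14^2 * 14 = 22*14 = 18
  bit 2 = 0: r = r^2 mod 29 = 18^2 = 5
  bit 3 = 0: r = r^2 mod 29 = 5^2 = 25
  bit 4 = 0: r = r^2 mod 29 = 25^2 = 16
  -> s = B^a = 16

Answer: 16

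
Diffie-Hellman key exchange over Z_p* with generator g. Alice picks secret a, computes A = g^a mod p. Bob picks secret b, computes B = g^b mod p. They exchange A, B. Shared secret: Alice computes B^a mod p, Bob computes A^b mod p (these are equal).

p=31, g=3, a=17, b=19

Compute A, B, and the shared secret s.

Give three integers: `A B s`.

Answer: 22 12 11

Derivation:
A = 3^17 mod 31  (bits of 17 = 10001)
  bit 0 = 1: r = r^2 * 3 mod 31 = 1^2 * 3 = 1*3 = 3
  bit 1 = 0: r = r^2 mod 31 = 3^2 = 9
  bit 2 = 0: r = r^2 mod 31 = 9^2 = 19
  bit 3 = 0: r = r^2 mod 31 = 19^2 = 20
  bit 4 = 1: r = r^2 * 3 mod 31 = 20^2 * 3 = 28*3 = 22
  -> A = 22
B = 3^19 mod 31  (bits of 19 = 10011)
  bit 0 = 1: r = r^2 * 3 mod 31 = 1^2 * 3 = 1*3 = 3
  bit 1 = 0: r = r^2 mod 31 = 3^2 = 9
  bit 2 = 0: r = r^2 mod 31 = 9^2 = 19
  bit 3 = 1: r = r^2 * 3 mod 31 = 19^2 * 3 = 20*3 = 29
  bit 4 = 1: r = r^2 * 3 mod 31 = 29^2 * 3 = 4*3 = 12
  -> B = 12
s = B^a = 12^17 mod 31  (bits of 17 = 10001)
  bit 0 = 1: r = r^2 * 12 mod 31 = 1^2 * 12 = 1*12 = 12
  bit 1 = 0: r = r^2 mod 31 = 12^2 = 20
  bit 2 = 0: r = r^2 mod 31 = 20^2 = 28
  bit 3 = 0: r = r^2 mod 31 = 28^2 = 9
  bit 4 = 1: r = r^2 * 12 mod 31 = 9^2 * 12 = 19*12 = 11
  -> s = B^a = 11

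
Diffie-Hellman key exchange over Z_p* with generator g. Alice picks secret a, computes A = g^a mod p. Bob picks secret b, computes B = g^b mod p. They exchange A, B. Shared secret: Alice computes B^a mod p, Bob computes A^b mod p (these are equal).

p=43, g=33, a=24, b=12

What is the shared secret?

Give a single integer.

Answer: 16

Derivation:
A = 33^24 mod 43  (bits of 24 = 11000)
  bit 0 = 1: r = r^2 * 33 mod 43 = 1^2 * 33 = 1*33 = 33
  bit 1 = 1: r = r^2 * 33 mod 43 = 33^2 * 33 = 14*33 = 32
  bit 2 = 0: r = r^2 mod 43 = 32^2 = 35
  bit 3 = 0: r = r^2 mod 43 = 35^2 = 21
  bit 4 = 0: r = r^2 mod 43 = 21^2 = 11
  -> A = 11
B = 33^12 mod 43  (bits of 12 = 1100)
  bit 0 = 1: r = r^2 * 33 mod 43 = 1^2 * 33 = 1*33 = 33
  bit 1 = 1: r = r^2 * 33 mod 43 = 33^2 * 33 = 14*33 = 32
  bit 2 = 0: r = r^2 mod 43 = 32^2 = 35
  bit 3 = 0: r = r^2 mod 43 = 35^2 = 21
  -> B = 21
s = B^a = 21^24 mod 43  (bits of 24 = 11000)
  bit 0 = 1: r = r^2 * 21 mod 43 = 1^2 * 21 = 1*21 = 21
  bit 1 = 1: r = r^2 * 21 mod 43 = 21^2 * 21 = 11*21 = 16
  bit 2 = 0: r = r^2 mod 43 = 16^2 = 41
  bit 3 = 0: r = r^2 mod 43 = 41^2 = 4
  bit 4 = 0: r = r^2 mod 43 = 4^2 = 16
  -> s = B^a = 16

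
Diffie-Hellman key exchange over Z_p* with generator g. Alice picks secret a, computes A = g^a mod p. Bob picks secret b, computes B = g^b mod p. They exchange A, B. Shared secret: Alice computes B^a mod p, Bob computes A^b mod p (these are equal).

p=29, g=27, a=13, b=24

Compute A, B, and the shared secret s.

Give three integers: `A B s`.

Answer: 15 20 16

Derivation:
A = 27^13 mod 29  (bits of 13 = 1101)
  bit 0 = 1: r = r^2 * 27 mod 29 = 1^2 * 27 = 1*27 = 27
  bit 1 = 1: r = r^2 * 27 mod 29 = 27^2 * 27 = 4*27 = 21
  bit 2 = 0: r = r^2 mod 29 = 21^2 = 6
  bit 3 = 1: r = r^2 * 27 mod 29 = 6^2 * 27 = 7*27 = 15
  -> A = 15
B = 27^24 mod 29  (bits of 24 = 11000)
  bit 0 = 1: r = r^2 * 27 mod 29 = 1^2 * 27 = 1*27 = 27
  bit 1 = 1: r = r^2 * 27 mod 29 = 27^2 * 27 = 4*27 = 21
  bit 2 = 0: r = r^2 mod 29 = 21^2 = 6
  bit 3 = 0: r = r^2 mod 29 = 6^2 = 7
  bit 4 = 0: r = r^2 mod 29 = 7^2 = 20
  -> B = 20
s = B^a = 20^13 mod 29  (bits of 13 = 1101)
  bit 0 = 1: r = r^2 * 20 mod 29 = 1^2 * 20 = 1*20 = 20
  bit 1 = 1: r = r^2 * 20 mod 29 = 20^2 * 20 = 23*20 = 25
  bit 2 = 0: r = r^2 mod 29 = 25^2 = 16
  bit 3 = 1: r = r^2 * 20 mod 29 = 16^2 * 20 = 24*20 = 16
  -> s = B^a = 16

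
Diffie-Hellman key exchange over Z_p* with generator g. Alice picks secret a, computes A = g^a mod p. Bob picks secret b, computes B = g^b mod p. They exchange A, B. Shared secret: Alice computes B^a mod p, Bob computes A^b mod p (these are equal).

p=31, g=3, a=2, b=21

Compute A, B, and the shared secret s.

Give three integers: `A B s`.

A = 3^2 mod 31  (bits of 2 = 10)
  bit 0 = 1: r = r^2 * 3 mod 31 = 1^2 * 3 = 1*3 = 3
  bit 1 = 0: r = r^2 mod 31 = 3^2 = 9
  -> A = 9
B = 3^21 mod 31  (bits of 21 = 10101)
  bit 0 = 1: r = r^2 * 3 mod 31 = 1^2 * 3 = 1*3 = 3
  bit 1 = 0: r = r^2 mod 31 = 3^2 = 9
  bit 2 = 1: r = r^2 * 3 mod 31 = 9^2 * 3 = 19*3 = 26
  bit 3 = 0: r = r^2 mod 31 = 26^2 = 25
  bit 4 = 1: r = r^2 * 3 mod 31 = 25^2 * 3 = 5*3 = 15
  -> B = 15
s = B^a = 15^2 mod 31  (bits of 2 = 10)
  bit 0 = 1: r = r^2 * 15 mod 31 = 1^2 * 15 = 1*15 = 15
  bit 1 = 0: r = r^2 mod 31 = 15^2 = 8
  -> s = B^a = 8

Answer: 9 15 8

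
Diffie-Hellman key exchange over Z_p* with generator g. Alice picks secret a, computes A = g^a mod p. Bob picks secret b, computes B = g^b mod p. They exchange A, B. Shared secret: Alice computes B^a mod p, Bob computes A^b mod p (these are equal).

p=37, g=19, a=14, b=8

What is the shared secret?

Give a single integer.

Answer: 7

Derivation:
A = 19^14 mod 37  (bits of 14 = 1110)
  bit 0 = 1: r = r^2 * 19 mod 37 = 1^2 * 19 = 1*19 = 19
  bit 1 = 1: r = r^2 * 19 mod 37 = 19^2 * 19 = 28*19 = 14
  bit 2 = 1: r = r^2 * 19 mod 37 = 14^2 * 19 = 11*19 = 24
  bit 3 = 0: r = r^2 mod 37 = 24^2 = 21
  -> A = 21
B = 19^8 mod 37  (bits of 8 = 1000)
  bit 0 = 1: r = r^2 * 19 mod 37 = 1^2 * 19 = 1*19 = 19
  bit 1 = 0: r = r^2 mod 37 = 19^2 = 28
  bit 2 = 0: r = r^2 mod 37 = 28^2 = 7
  bit 3 = 0: r = r^2 mod 37 = 7^2 = 12
  -> B = 12
s = B^a = 12^14 mod 37  (bits of 14 = 1110)
  bit 0 = 1: r = r^2 * 12 mod 37 = 1^2 * 12 = 1*12 = 12
  bit 1 = 1: r = r^2 * 12 mod 37 = 12^2 * 12 = 33*12 = 26
  bit 2 = 1: r = r^2 * 12 mod 37 = 26^2 * 12 = 10*12 = 9
  bit 3 = 0: r = r^2 mod 37 = 9^2 = 7
  -> s = B^a = 7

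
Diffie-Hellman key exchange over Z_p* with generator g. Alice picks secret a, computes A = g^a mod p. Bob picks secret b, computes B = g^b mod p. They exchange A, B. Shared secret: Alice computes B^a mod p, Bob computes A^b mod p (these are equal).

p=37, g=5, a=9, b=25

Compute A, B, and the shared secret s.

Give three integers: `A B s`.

Answer: 6 19 6

Derivation:
A = 5^9 mod 37  (bits of 9 = 1001)
  bit 0 = 1: r = r^2 * 5 mod 37 = 1^2 * 5 = 1*5 = 5
  bit 1 = 0: r = r^2 mod 37 = 5^2 = 25
  bit 2 = 0: r = r^2 mod 37 = 25^2 = 33
  bit 3 = 1: r = r^2 * 5 mod 37 = 33^2 * 5 = 16*5 = 6
  -> A = 6
B = 5^25 mod 37  (bits of 25 = 11001)
  bit 0 = 1: r = r^2 * 5 mod 37 = 1^2 * 5 = 1*5 = 5
  bit 1 = 1: r = r^2 * 5 mod 37 = 5^2 * 5 = 25*5 = 14
  bit 2 = 0: r = r^2 mod 37 = 14^2 = 11
  bit 3 = 0: r = r^2 mod 37 = 11^2 = 10
  bit 4 = 1: r = r^2 * 5 mod 37 = 10^2 * 5 = 26*5 = 19
  -> B = 19
s = B^a = 19^9 mod 37  (bits of 9 = 1001)
  bit 0 = 1: r = r^2 * 19 mod 37 = 1^2 * 19 = 1*19 = 19
  bit 1 = 0: r = r^2 mod 37 = 19^2 = 28
  bit 2 = 0: r = r^2 mod 37 = 28^2 = 7
  bit 3 = 1: r = r^2 * 19 mod 37 = 7^2 * 19 = 12*19 = 6
  -> s = B^a = 6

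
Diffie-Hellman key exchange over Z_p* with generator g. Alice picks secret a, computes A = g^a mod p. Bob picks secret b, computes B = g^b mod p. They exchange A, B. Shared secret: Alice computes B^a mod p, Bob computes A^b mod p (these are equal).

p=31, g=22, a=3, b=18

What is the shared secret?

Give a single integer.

A = 22^3 mod 31  (bits of 3 = 11)
  bit 0 = 1: r = r^2 * 22 mod 31 = 1^2 * 22 = 1*22 = 22
  bit 1 = 1: r = r^2 * 22 mod 31 = 22^2 * 22 = 19*22 = 15
  -> A = 15
B = 22^18 mod 31  (bits of 18 = 10010)
  bit 0 = 1: r = r^2 * 22 mod 31 = 1^2 * 22 = 1*22 = 22
  bit 1 = 0: r = r^2 mod 31 = 22^2 = 19
  bit 2 = 0: r = r^2 mod 31 = 19^2 = 20
  bit 3 = 1: r = r^2 * 22 mod 31 = 20^2 * 22 = 28*22 = 27
  bit 4 = 0: r = r^2 mod 31 = 27^2 = 16
  -> B = 16
s = B^a = 16^3 mod 31  (bits of 3 = 11)
  bit 0 = 1: r = r^2 * 16 mod 31 = 1^2 * 16 = 1*16 = 16
  bit 1 = 1: r = r^2 * 16 mod 31 = 16^2 * 16 = 8*16 = 4
  -> s = B^a = 4

Answer: 4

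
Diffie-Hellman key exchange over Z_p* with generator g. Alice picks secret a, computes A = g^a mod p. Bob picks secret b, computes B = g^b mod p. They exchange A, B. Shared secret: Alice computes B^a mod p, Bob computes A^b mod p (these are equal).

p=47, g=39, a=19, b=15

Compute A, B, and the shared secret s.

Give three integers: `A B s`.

A = 39^19 mod 47  (bits of 19 = 10011)
  bit 0 = 1: r = r^2 * 39 mod 47 = 1^2 * 39 = 1*39 = 39
  bit 1 = 0: r = r^2 mod 47 = 39^2 = 17
  bit 2 = 0: r = r^2 mod 47 = 17^2 = 7
  bit 3 = 1: r = r^2 * 39 mod 47 = 7^2 * 39 = 2*39 = 31
  bit 4 = 1: r = r^2 * 39 mod 47 = 31^2 * 39 = 21*39 = 20
  -> A = 20
B = 39^15 mod 47  (bits of 15 = 1111)
  bit 0 = 1: r = r^2 * 39 mod 47 = 1^2 * 39 = 1*39 = 39
  bit 1 = 1: r = r^2 * 39 mod 47 = 39^2 * 39 = 17*39 = 5
  bit 2 = 1: r = r^2 * 39 mod 47 = 5^2 * 39 = 25*39 = 35
  bit 3 = 1: r = r^2 * 39 mod 47 = 35^2 * 39 = 3*39 = 23
  -> B = 23
s = B^a = 23^19 mod 47  (bits of 19 = 10011)
  bit 0 = 1: r = r^2 * 23 mod 47 = 1^2 * 23 = 1*23 = 23
  bit 1 = 0: r = r^2 mod 47 = 23^2 = 12
  bit 2 = 0: r = r^2 mod 47 = 12^2 = 3
  bit 3 = 1: r = r^2 * 23 mod 47 = 3^2 * 23 = 9*23 = 19
  bit 4 = 1: r = r^2 * 23 mod 47 = 19^2 * 23 = 32*23 = 31
  -> s = B^a = 31

Answer: 20 23 31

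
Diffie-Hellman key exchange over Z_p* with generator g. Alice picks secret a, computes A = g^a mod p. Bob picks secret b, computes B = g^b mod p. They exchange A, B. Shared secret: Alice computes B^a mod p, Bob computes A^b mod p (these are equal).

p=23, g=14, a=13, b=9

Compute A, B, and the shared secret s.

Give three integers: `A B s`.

A = 14^13 mod 23  (bits of 13 = 1101)
  bit 0 = 1: r = r^2 * 14 mod 23 = 1^2 * 14 = 1*14 = 14
  bit 1 = 1: r = r^2 * 14 mod 23 = 14^2 * 14 = 12*14 = 7
  bit 2 = 0: r = r^2 mod 23 = 7^2 = 3
  bit 3 = 1: r = r^2 * 14 mod 23 = 3^2 * 14 = 9*14 = 11
  -> A = 11
B = 14^9 mod 23  (bits of 9 = 1001)
  bit 0 = 1: r = r^2 * 14 mod 23 = 1^2 * 14 = 1*14 = 14
  bit 1 = 0: r = r^2 mod 23 = 14^2 = 12
  bit 2 = 0: r = r^2 mod 23 = 12^2 = 6
  bit 3 = 1: r = r^2 * 14 mod 23 = 6^2 * 14 = 13*14 = 21
  -> B = 21
s = B^a = 21^13 mod 23  (bits of 13 = 1101)
  bit 0 = 1: r = r^2 * 21 mod 23 = 1^2 * 21 = 1*21 = 21
  bit 1 = 1: r = r^2 * 21 mod 23 = 21^2 * 21 = 4*21 = 15
  bit 2 = 0: r = r^2 mod 23 = 15^2 = 18
  bit 3 = 1: r = r^2 * 21 mod 23 = 18^2 * 21 = 2*21 = 19
  -> s = B^a = 19

Answer: 11 21 19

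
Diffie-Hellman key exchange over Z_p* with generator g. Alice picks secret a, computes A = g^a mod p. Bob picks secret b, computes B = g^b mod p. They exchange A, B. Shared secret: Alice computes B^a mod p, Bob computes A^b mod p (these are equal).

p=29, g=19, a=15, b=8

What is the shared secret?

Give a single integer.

Answer: 25

Derivation:
A = 19^15 mod 29  (bits of 15 = 1111)
  bit 0 = 1: r = r^2 * 19 mod 29 = 1^2 * 19 = 1*19 = 19
  bit 1 = 1: r = r^2 * 19 mod 29 = 19^2 * 19 = 13*19 = 15
  bit 2 = 1: r = r^2 * 19 mod 29 = 15^2 * 19 = 22*19 = 12
  bit 3 = 1: r = r^2 * 19 mod 29 = 12^2 * 19 = 28*19 = 10
  -> A = 10
B = 19^8 mod 29  (bits of 8 = 1000)
  bit 0 = 1: r = r^2 * 19 mod 29 = 1^2 * 19 = 1*19 = 19
  bit 1 = 0: r = r^2 mod 29 = 19^2 = 13
  bit 2 = 0: r = r^2 mod 29 = 13^2 = 24
  bit 3 = 0: r = r^2 mod 29 = 24^2 = 25
  -> B = 25
s = B^a = 25^15 mod 29  (bits of 15 = 1111)
  bit 0 = 1: r = r^2 * 25 mod 29 = 1^2 * 25 = 1*25 = 25
  bit 1 = 1: r = r^2 * 25 mod 29 = 25^2 * 25 = 16*25 = 23
  bit 2 = 1: r = r^2 * 25 mod 29 = 23^2 * 25 = 7*25 = 1
  bit 3 = 1: r = r^2 * 25 mod 29 = 1^2 * 25 = 1*25 = 25
  -> s = B^a = 25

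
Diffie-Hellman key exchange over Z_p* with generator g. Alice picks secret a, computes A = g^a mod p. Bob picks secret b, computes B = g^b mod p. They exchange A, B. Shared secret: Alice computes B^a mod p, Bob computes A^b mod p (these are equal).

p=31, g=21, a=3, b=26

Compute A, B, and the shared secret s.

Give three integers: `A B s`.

A = 21^3 mod 31  (bits of 3 = 11)
  bit 0 = 1: r = r^2 * 21 mod 31 = 1^2 * 21 = 1*21 = 21
  bit 1 = 1: r = r^2 * 21 mod 31 = 21^2 * 21 = 7*21 = 23
  -> A = 23
B = 21^26 mod 31  (bits of 26 = 11010)
  bit 0 = 1: r = r^2 * 21 mod 31 = 1^2 * 21 = 1*21 = 21
  bit 1 = 1: r = r^2 * 21 mod 31 = 21^2 * 21 = 7*21 = 23
  bit 2 = 0: r = r^2 mod 31 = 23^2 = 2
  bit 3 = 1: r = r^2 * 21 mod 31 = 2^2 * 21 = 4*21 = 22
  bit 4 = 0: r = r^2 mod 31 = 22^2 = 19
  -> B = 19
s = B^a = 19^3 mod 31  (bits of 3 = 11)
  bit 0 = 1: r = r^2 * 19 mod 31 = 1^2 * 19 = 1*19 = 19
  bit 1 = 1: r = r^2 * 19 mod 31 = 19^2 * 19 = 20*19 = 8
  -> s = B^a = 8

Answer: 23 19 8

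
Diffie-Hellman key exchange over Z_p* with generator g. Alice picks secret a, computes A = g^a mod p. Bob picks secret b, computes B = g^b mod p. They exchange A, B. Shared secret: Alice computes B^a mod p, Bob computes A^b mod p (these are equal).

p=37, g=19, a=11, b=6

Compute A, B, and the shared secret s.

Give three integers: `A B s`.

A = 19^11 mod 37  (bits of 11 = 1011)
  bit 0 = 1: r = r^2 * 19 mod 37 = 1^2 * 19 = 1*19 = 19
  bit 1 = 0: r = r^2 mod 37 = 19^2 = 28
  bit 2 = 1: r = r^2 * 19 mod 37 = 28^2 * 19 = 7*19 = 22
  bit 3 = 1: r = r^2 * 19 mod 37 = 22^2 * 19 = 3*19 = 20
  -> A = 20
B = 19^6 mod 37  (bits of 6 = 110)
  bit 0 = 1: r = r^2 * 19 mod 37 = 1^2 * 19 = 1*19 = 19
  bit 1 = 1: r = r^2 * 19 mod 37 = 19^2 * 19 = 28*19 = 14
  bit 2 = 0: r = r^2 mod 37 = 14^2 = 11
  -> B = 11
s = B^a = 11^11 mod 37  (bits of 11 = 1011)
  bit 0 = 1: r = r^2 * 11 mod 37 = 1^2 * 11 = 1*11 = 11
  bit 1 = 0: r = r^2 mod 37 = 11^2 = 10
  bit 2 = 1: r = r^2 * 11 mod 37 = 10^2 * 11 = 26*11 = 27
  bit 3 = 1: r = r^2 * 11 mod 37 = 27^2 * 11 = 26*11 = 27
  -> s = B^a = 27

Answer: 20 11 27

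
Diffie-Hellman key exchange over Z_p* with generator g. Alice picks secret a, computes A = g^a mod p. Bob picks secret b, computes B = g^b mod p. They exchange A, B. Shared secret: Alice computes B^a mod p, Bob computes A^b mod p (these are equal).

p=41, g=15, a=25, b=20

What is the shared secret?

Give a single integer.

A = 15^25 mod 41  (bits of 25 = 11001)
  bit 0 = 1: r = r^2 * 15 mod 41 = 1^2 * 15 = 1*15 = 15
  bit 1 = 1: r = r^2 * 15 mod 41 = 15^2 * 15 = 20*15 = 13
  bit 2 = 0: r = r^2 mod 41 = 13^2 = 5
  bit 3 = 0: r = r^2 mod 41 = 5^2 = 25
  bit 4 = 1: r = r^2 * 15 mod 41 = 25^2 * 15 = 10*15 = 27
  -> A = 27
B = 15^20 mod 41  (bits of 20 = 10100)
  bit 0 = 1: r = r^2 * 15 mod 41 = 1^2 * 15 = 1*15 = 15
  bit 1 = 0: r = r^2 mod 41 = 15^2 = 20
  bit 2 = 1: r = r^2 * 15 mod 41 = 20^2 * 15 = 31*15 = 14
  bit 3 = 0: r = r^2 mod 41 = 14^2 = 32
  bit 4 = 0: r = r^2 mod 41 = 32^2 = 40
  -> B = 40
s = B^a = 40^25 mod 41  (bits of 25 = 11001)
  bit 0 = 1: r = r^2 * 40 mod 41 = 1^2 * 40 = 1*40 = 40
  bit 1 = 1: r = r^2 * 40 mod 41 = 40^2 * 40 = 1*40 = 40
  bit 2 = 0: r = r^2 mod 41 = 40^2 = 1
  bit 3 = 0: r = r^2 mod 41 = 1^2 = 1
  bit 4 = 1: r = r^2 * 40 mod 41 = 1^2 * 40 = 1*40 = 40
  -> s = B^a = 40

Answer: 40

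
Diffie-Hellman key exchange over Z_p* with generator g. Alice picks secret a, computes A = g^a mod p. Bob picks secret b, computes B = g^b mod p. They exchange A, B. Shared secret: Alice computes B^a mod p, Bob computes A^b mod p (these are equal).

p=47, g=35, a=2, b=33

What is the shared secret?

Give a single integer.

Answer: 17

Derivation:
A = 35^2 mod 47  (bits of 2 = 10)
  bit 0 = 1: r = r^2 * 35 mod 47 = 1^2 * 35 = 1*35 = 35
  bit 1 = 0: r = r^2 mod 47 = 35^2 = 3
  -> A = 3
B = 35^33 mod 47  (bits of 33 = 100001)
  bit 0 = 1: r = r^2 * 35 mod 47 = 1^2 * 35 = 1*35 = 35
  bit 1 = 0: r = r^2 mod 47 = 35^2 = 3
  bit 2 = 0: r = r^2 mod 47 = 3^2 = 9
  bit 3 = 0: r = r^2 mod 47 = 9^2 = 34
  bit 4 = 0: r = r^2 mod 47 = 34^2 = 28
  bit 5 = 1: r = r^2 * 35 mod 47 = 28^2 * 35 = 32*35 = 39
  -> B = 39
s = B^a = 39^2 mod 47  (bits of 2 = 10)
  bit 0 = 1: r = r^2 * 39 mod 47 = 1^2 * 39 = 1*39 = 39
  bit 1 = 0: r = r^2 mod 47 = 39^2 = 17
  -> s = B^a = 17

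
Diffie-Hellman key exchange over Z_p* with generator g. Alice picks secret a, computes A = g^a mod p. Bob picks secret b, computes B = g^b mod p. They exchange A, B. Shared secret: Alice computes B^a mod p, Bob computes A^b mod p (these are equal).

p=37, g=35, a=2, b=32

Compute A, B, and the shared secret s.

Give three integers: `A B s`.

A = 35^2 mod 37  (bits of 2 = 10)
  bit 0 = 1: r = r^2 * 35 mod 37 = 1^2 * 35 = 1*35 = 35
  bit 1 = 0: r = r^2 mod 37 = 35^2 = 4
  -> A = 4
B = 35^32 mod 37  (bits of 32 = 100000)
  bit 0 = 1: r = r^2 * 35 mod 37 = 1^2 * 35 = 1*35 = 35
  bit 1 = 0: r = r^2 mod 37 = 35^2 = 4
  bit 2 = 0: r = r^2 mod 37 = 4^2 = 16
  bit 3 = 0: r = r^2 mod 37 = 16^2 = 34
  bit 4 = 0: r = r^2 mod 37 = 34^2 = 9
  bit 5 = 0: r = r^2 mod 37 = 9^2 = 7
  -> B = 7
s = B^a = 7^2 mod 37  (bits of 2 = 10)
  bit 0 = 1: r = r^2 * 7 mod 37 = 1^2 * 7 = 1*7 = 7
  bit 1 = 0: r = r^2 mod 37 = 7^2 = 12
  -> s = B^a = 12

Answer: 4 7 12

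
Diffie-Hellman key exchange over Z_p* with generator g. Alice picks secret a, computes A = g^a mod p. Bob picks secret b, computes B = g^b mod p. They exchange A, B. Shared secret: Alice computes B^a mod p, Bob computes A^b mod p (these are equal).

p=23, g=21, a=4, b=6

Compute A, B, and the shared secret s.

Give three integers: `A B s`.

Answer: 16 18 4

Derivation:
A = 21^4 mod 23  (bits of 4 = 100)
  bit 0 = 1: r = r^2 * 21 mod 23 = 1^2 * 21 = 1*21 = 21
  bit 1 = 0: r = r^2 mod 23 = 21^2 = 4
  bit 2 = 0: r = r^2 mod 23 = 4^2 = 16
  -> A = 16
B = 21^6 mod 23  (bits of 6 = 110)
  bit 0 = 1: r = r^2 * 21 mod 23 = 1^2 * 21 = 1*21 = 21
  bit 1 = 1: r = r^2 * 21 mod 23 = 21^2 * 21 = 4*21 = 15
  bit 2 = 0: r = r^2 mod 23 = 15^2 = 18
  -> B = 18
s = B^a = 18^4 mod 23  (bits of 4 = 100)
  bit 0 = 1: r = r^2 * 18 mod 23 = 1^2 * 18 = 1*18 = 18
  bit 1 = 0: r = r^2 mod 23 = 18^2 = 2
  bit 2 = 0: r = r^2 mod 23 = 2^2 = 4
  -> s = B^a = 4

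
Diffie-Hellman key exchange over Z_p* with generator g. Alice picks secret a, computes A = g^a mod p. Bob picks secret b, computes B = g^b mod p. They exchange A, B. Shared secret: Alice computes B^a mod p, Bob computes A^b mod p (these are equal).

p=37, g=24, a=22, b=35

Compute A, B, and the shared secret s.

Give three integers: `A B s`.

A = 24^22 mod 37  (bits of 22 = 10110)
  bit 0 = 1: r = r^2 * 24 mod 37 = 1^2 * 24 = 1*24 = 24
  bit 1 = 0: r = r^2 mod 37 = 24^2 = 21
  bit 2 = 1: r = r^2 * 24 mod 37 = 21^2 * 24 = 34*24 = 2
  bit 3 = 1: r = r^2 * 24 mod 37 = 2^2 * 24 = 4*24 = 22
  bit 4 = 0: r = r^2 mod 37 = 22^2 = 3
  -> A = 3
B = 24^35 mod 37  (bits of 35 = 100011)
  bit 0 = 1: r = r^2 * 24 mod 37 = 1^2 * 24 = 1*24 = 24
  bit 1 = 0: r = r^2 mod 37 = 24^2 = 21
  bit 2 = 0: r = r^2 mod 37 = 21^2 = 34
  bit 3 = 0: r = r^2 mod 37 = 34^2 = 9
  bit 4 = 1: r = r^2 * 24 mod 37 = 9^2 * 24 = 7*24 = 20
  bit 5 = 1: r = r^2 * 24 mod 37 = 20^2 * 24 = 30*24 = 17
  -> B = 17
s = B^a = 17^22 mod 37  (bits of 22 = 10110)
  bit 0 = 1: r = r^2 * 17 mod 37 = 1^2 * 17 = 1*17 = 17
  bit 1 = 0: r = r^2 mod 37 = 17^2 = 30
  bit 2 = 1: r = r^2 * 17 mod 37 = 30^2 * 17 = 12*17 = 19
  bit 3 = 1: r = r^2 * 17 mod 37 = 19^2 * 17 = 28*17 = 32
  bit 4 = 0: r = r^2 mod 37 = 32^2 = 25
  -> s = B^a = 25

Answer: 3 17 25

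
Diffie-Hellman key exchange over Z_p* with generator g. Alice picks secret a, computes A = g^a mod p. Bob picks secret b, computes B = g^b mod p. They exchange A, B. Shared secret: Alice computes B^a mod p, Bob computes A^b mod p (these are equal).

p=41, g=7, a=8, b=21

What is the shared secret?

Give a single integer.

Answer: 37

Derivation:
A = 7^8 mod 41  (bits of 8 = 1000)
  bit 0 = 1: r = r^2 * 7 mod 41 = 1^2 * 7 = 1*7 = 7
  bit 1 = 0: r = r^2 mod 41 = 7^2 = 8
  bit 2 = 0: r = r^2 mod 41 = 8^2 = 23
  bit 3 = 0: r = r^2 mod 41 = 23^2 = 37
  -> A = 37
B = 7^21 mod 41  (bits of 21 = 10101)
  bit 0 = 1: r = r^2 * 7 mod 41 = 1^2 * 7 = 1*7 = 7
  bit 1 = 0: r = r^2 mod 41 = 7^2 = 8
  bit 2 = 1: r = r^2 * 7 mod 41 = 8^2 * 7 = 23*7 = 38
  bit 3 = 0: r = r^2 mod 41 = 38^2 = 9
  bit 4 = 1: r = r^2 * 7 mod 41 = 9^2 * 7 = 40*7 = 34
  -> B = 34
s = B^a = 34^8 mod 41  (bits of 8 = 1000)
  bit 0 = 1: r = r^2 * 34 mod 41 = 1^2 * 34 = 1*34 = 34
  bit 1 = 0: r = r^2 mod 41 = 34^2 = 8
  bit 2 = 0: r = r^2 mod 41 = 8^2 = 23
  bit 3 = 0: r = r^2 mod 41 = 23^2 = 37
  -> s = B^a = 37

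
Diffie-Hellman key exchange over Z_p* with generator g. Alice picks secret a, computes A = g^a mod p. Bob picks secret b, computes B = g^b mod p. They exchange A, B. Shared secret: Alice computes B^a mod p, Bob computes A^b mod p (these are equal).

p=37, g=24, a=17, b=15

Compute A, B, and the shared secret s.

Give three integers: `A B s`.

Answer: 20 8 23

Derivation:
A = 24^17 mod 37  (bits of 17 = 10001)
  bit 0 = 1: r = r^2 * 24 mod 37 = 1^2 * 24 = 1*24 = 24
  bit 1 = 0: r = r^2 mod 37 = 24^2 = 21
  bit 2 = 0: r = r^2 mod 37 = 21^2 = 34
  bit 3 = 0: r = r^2 mod 37 = 34^2 = 9
  bit 4 = 1: r = r^2 * 24 mod 37 = 9^2 * 24 = 7*24 = 20
  -> A = 20
B = 24^15 mod 37  (bits of 15 = 1111)
  bit 0 = 1: r = r^2 * 24 mod 37 = 1^2 * 24 = 1*24 = 24
  bit 1 = 1: r = r^2 * 24 mod 37 = 24^2 * 24 = 21*24 = 23
  bit 2 = 1: r = r^2 * 24 mod 37 = 23^2 * 24 = 11*24 = 5
  bit 3 = 1: r = r^2 * 24 mod 37 = 5^2 * 24 = 25*24 = 8
  -> B = 8
s = B^a = 8^17 mod 37  (bits of 17 = 10001)
  bit 0 = 1: r = r^2 * 8 mod 37 = 1^2 * 8 = 1*8 = 8
  bit 1 = 0: r = r^2 mod 37 = 8^2 = 27
  bit 2 = 0: r = r^2 mod 37 = 27^2 = 26
  bit 3 = 0: r = r^2 mod 37 = 26^2 = 10
  bit 4 = 1: r = r^2 * 8 mod 37 = 10^2 * 8 = 26*8 = 23
  -> s = B^a = 23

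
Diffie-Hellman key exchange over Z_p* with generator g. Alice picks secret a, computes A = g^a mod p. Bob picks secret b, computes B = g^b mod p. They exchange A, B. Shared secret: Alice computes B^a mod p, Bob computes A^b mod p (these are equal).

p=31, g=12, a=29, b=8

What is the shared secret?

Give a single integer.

Answer: 7

Derivation:
A = 12^29 mod 31  (bits of 29 = 11101)
  bit 0 = 1: r = r^2 * 12 mod 31 = 1^2 * 12 = 1*12 = 12
  bit 1 = 1: r = r^2 * 12 mod 31 = 12^2 * 12 = 20*12 = 23
  bit 2 = 1: r = r^2 * 12 mod 31 = 23^2 * 12 = 2*12 = 24
  bit 3 = 0: r = r^2 mod 31 = 24^2 = 18
  bit 4 = 1: r = r^2 * 12 mod 31 = 18^2 * 12 = 14*12 = 13
  -> A = 13
B = 12^8 mod 31  (bits of 8 = 1000)
  bit 0 = 1: r = r^2 * 12 mod 31 = 1^2 * 12 = 1*12 = 12
  bit 1 = 0: r = r^2 mod 31 = 12^2 = 20
  bit 2 = 0: r = r^2 mod 31 = 20^2 = 28
  bit 3 = 0: r = r^2 mod 31 = 28^2 = 9
  -> B = 9
s = B^a = 9^29 mod 31  (bits of 29 = 11101)
  bit 0 = 1: r = r^2 * 9 mod 31 = 1^2 * 9 = 1*9 = 9
  bit 1 = 1: r = r^2 * 9 mod 31 = 9^2 * 9 = 19*9 = 16
  bit 2 = 1: r = r^2 * 9 mod 31 = 16^2 * 9 = 8*9 = 10
  bit 3 = 0: r = r^2 mod 31 = 10^2 = 7
  bit 4 = 1: r = r^2 * 9 mod 31 = 7^2 * 9 = 18*9 = 7
  -> s = B^a = 7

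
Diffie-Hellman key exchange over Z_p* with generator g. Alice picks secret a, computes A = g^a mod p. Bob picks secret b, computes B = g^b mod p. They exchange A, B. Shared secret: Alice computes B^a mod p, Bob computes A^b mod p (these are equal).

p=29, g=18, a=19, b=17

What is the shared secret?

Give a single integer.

A = 18^19 mod 29  (bits of 19 = 10011)
  bit 0 = 1: r = r^2 * 18 mod 29 = 1^2 * 18 = 1*18 = 18
  bit 1 = 0: r = r^2 mod 29 = 18^2 = 5
  bit 2 = 0: r = r^2 mod 29 = 5^2 = 25
  bit 3 = 1: r = r^2 * 18 mod 29 = 25^2 * 18 = 16*18 = 27
  bit 4 = 1: r = r^2 * 18 mod 29 = 27^2 * 18 = 4*18 = 14
  -> A = 14
B = 18^17 mod 29  (bits of 17 = 10001)
  bit 0 = 1: r = r^2 * 18 mod 29 = 1^2 * 18 = 1*18 = 18
  bit 1 = 0: r = r^2 mod 29 = 18^2 = 5
  bit 2 = 0: r = r^2 mod 29 = 5^2 = 25
  bit 3 = 0: r = r^2 mod 29 = 25^2 = 16
  bit 4 = 1: r = r^2 * 18 mod 29 = 16^2 * 18 = 24*18 = 26
  -> B = 26
s = B^a = 26^19 mod 29  (bits of 19 = 10011)
  bit 0 = 1: r = r^2 * 26 mod 29 = 1^2 * 26 = 1*26 = 26
  bit 1 = 0: r = r^2 mod 29 = 26^2 = 9
  bit 2 = 0: r = r^2 mod 29 = 9^2 = 23
  bit 3 = 1: r = r^2 * 26 mod 29 = 23^2 * 26 = 7*26 = 8
  bit 4 = 1: r = r^2 * 26 mod 29 = 8^2 * 26 = 6*26 = 11
  -> s = B^a = 11

Answer: 11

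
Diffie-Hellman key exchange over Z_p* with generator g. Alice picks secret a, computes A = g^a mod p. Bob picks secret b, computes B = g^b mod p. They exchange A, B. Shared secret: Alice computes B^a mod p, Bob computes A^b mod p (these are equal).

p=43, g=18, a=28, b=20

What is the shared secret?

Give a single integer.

Answer: 6

Derivation:
A = 18^28 mod 43  (bits of 28 = 11100)
  bit 0 = 1: r = r^2 * 18 mod 43 = 1^2 * 18 = 1*18 = 18
  bit 1 = 1: r = r^2 * 18 mod 43 = 18^2 * 18 = 23*18 = 27
  bit 2 = 1: r = r^2 * 18 mod 43 = 27^2 * 18 = 41*18 = 7
  bit 3 = 0: r = r^2 mod 43 = 7^2 = 6
  bit 4 = 0: r = r^2 mod 43 = 6^2 = 36
  -> A = 36
B = 18^20 mod 43  (bits of 20 = 10100)
  bit 0 = 1: r = r^2 * 18 mod 43 = 1^2 * 18 = 1*18 = 18
  bit 1 = 0: r = r^2 mod 43 = 18^2 = 23
  bit 2 = 1: r = r^2 * 18 mod 43 = 23^2 * 18 = 13*18 = 19
  bit 3 = 0: r = r^2 mod 43 = 19^2 = 17
  bit 4 = 0: r = r^2 mod 43 = 17^2 = 31
  -> B = 31
s = B^a = 31^28 mod 43  (bits of 28 = 11100)
  bit 0 = 1: r = r^2 * 31 mod 43 = 1^2 * 31 = 1*31 = 31
  bit 1 = 1: r = r^2 * 31 mod 43 = 31^2 * 31 = 15*31 = 35
  bit 2 = 1: r = r^2 * 31 mod 43 = 35^2 * 31 = 21*31 = 6
  bit 3 = 0: r = r^2 mod 43 = 6^2 = 36
  bit 4 = 0: r = r^2 mod 43 = 36^2 = 6
  -> s = B^a = 6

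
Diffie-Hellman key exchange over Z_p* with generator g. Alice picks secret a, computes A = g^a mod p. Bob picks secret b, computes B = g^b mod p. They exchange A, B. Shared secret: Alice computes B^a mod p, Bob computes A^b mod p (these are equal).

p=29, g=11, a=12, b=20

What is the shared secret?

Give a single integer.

Answer: 24

Derivation:
A = 11^12 mod 29  (bits of 12 = 1100)
  bit 0 = 1: r = r^2 * 11 mod 29 = 1^2 * 11 = 1*11 = 11
  bit 1 = 1: r = r^2 * 11 mod 29 = 11^2 * 11 = 5*11 = 26
  bit 2 = 0: r = r^2 mod 29 = 26^2 = 9
  bit 3 = 0: r = r^2 mod 29 = 9^2 = 23
  -> A = 23
B = 11^20 mod 29  (bits of 20 = 10100)
  bit 0 = 1: r = r^2 * 11 mod 29 = 1^2 * 11 = 1*11 = 11
  bit 1 = 0: r = r^2 mod 29 = 11^2 = 5
  bit 2 = 1: r = r^2 * 11 mod 29 = 5^2 * 11 = 25*11 = 14
  bit 3 = 0: r = r^2 mod 29 = 14^2 = 22
  bit 4 = 0: r = r^2 mod 29 = 22^2 = 20
  -> B = 20
s = B^a = 20^12 mod 29  (bits of 12 = 1100)
  bit 0 = 1: r = r^2 * 20 mod 29 = 1^2 * 20 = 1*20 = 20
  bit 1 = 1: r = r^2 * 20 mod 29 = 20^2 * 20 = 23*20 = 25
  bit 2 = 0: r = r^2 mod 29 = 25^2 = 16
  bit 3 = 0: r = r^2 mod 29 = 16^2 = 24
  -> s = B^a = 24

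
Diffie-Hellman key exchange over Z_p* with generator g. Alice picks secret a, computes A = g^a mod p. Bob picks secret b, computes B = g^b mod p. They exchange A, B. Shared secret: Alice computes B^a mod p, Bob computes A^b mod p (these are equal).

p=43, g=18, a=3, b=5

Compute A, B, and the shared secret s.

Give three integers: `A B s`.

A = 18^3 mod 43  (bits of 3 = 11)
  bit 0 = 1: r = r^2 * 18 mod 43 = 1^2 * 18 = 1*18 = 18
  bit 1 = 1: r = r^2 * 18 mod 43 = 18^2 * 18 = 23*18 = 27
  -> A = 27
B = 18^5 mod 43  (bits of 5 = 101)
  bit 0 = 1: r = r^2 * 18 mod 43 = 1^2 * 18 = 1*18 = 18
  bit 1 = 0: r = r^2 mod 43 = 18^2 = 23
  bit 2 = 1: r = r^2 * 18 mod 43 = 23^2 * 18 = 13*18 = 19
  -> B = 19
s = B^a = 19^3 mod 43  (bits of 3 = 11)
  bit 0 = 1: r = r^2 * 19 mod 43 = 1^2 * 19 = 1*19 = 19
  bit 1 = 1: r = r^2 * 19 mod 43 = 19^2 * 19 = 17*19 = 22
  -> s = B^a = 22

Answer: 27 19 22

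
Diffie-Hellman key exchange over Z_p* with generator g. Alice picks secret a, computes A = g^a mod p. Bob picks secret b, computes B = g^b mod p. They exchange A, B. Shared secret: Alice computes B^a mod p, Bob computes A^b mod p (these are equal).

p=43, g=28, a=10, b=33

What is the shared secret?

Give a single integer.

A = 28^10 mod 43  (bits of 10 = 1010)
  bit 0 = 1: r = r^2 * 28 mod 43 = 1^2 * 28 = 1*28 = 28
  bit 1 = 0: r = r^2 mod 43 = 28^2 = 10
  bit 2 = 1: r = r^2 * 28 mod 43 = 10^2 * 28 = 14*28 = 5
  bit 3 = 0: r = r^2 mod 43 = 5^2 = 25
  -> A = 25
B = 28^33 mod 43  (bits of 33 = 100001)
  bit 0 = 1: r = r^2 * 28 mod 43 = 1^2 * 28 = 1*28 = 28
  bit 1 = 0: r = r^2 mod 43 = 28^2 = 10
  bit 2 = 0: r = r^2 mod 43 = 10^2 = 14
  bit 3 = 0: r = r^2 mod 43 = 14^2 = 24
  bit 4 = 0: r = r^2 mod 43 = 24^2 = 17
  bit 5 = 1: r = r^2 * 28 mod 43 = 17^2 * 28 = 31*28 = 8
  -> B = 8
s = B^a = 8^10 mod 43  (bits of 10 = 1010)
  bit 0 = 1: r = r^2 * 8 mod 43 = 1^2 * 8 = 1*8 = 8
  bit 1 = 0: r = r^2 mod 43 = 8^2 = 21
  bit 2 = 1: r = r^2 * 8 mod 43 = 21^2 * 8 = 11*8 = 2
  bit 3 = 0: r = r^2 mod 43 = 2^2 = 4
  -> s = B^a = 4

Answer: 4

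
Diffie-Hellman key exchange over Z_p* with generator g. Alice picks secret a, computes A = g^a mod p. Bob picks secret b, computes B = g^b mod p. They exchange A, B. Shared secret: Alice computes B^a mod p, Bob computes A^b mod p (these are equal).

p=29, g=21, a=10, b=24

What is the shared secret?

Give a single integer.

Answer: 23

Derivation:
A = 21^10 mod 29  (bits of 10 = 1010)
  bit 0 = 1: r = r^2 * 21 mod 29 = 1^2 * 21 = 1*21 = 21
  bit 1 = 0: r = r^2 mod 29 = 21^2 = 6
  bit 2 = 1: r = r^2 * 21 mod 29 = 6^2 * 21 = 7*21 = 2
  bit 3 = 0: r = r^2 mod 29 = 2^2 = 4
  -> A = 4
B = 21^24 mod 29  (bits of 24 = 11000)
  bit 0 = 1: r = r^2 * 21 mod 29 = 1^2 * 21 = 1*21 = 21
  bit 1 = 1: r = r^2 * 21 mod 29 = 21^2 * 21 = 6*21 = 10
  bit 2 = 0: r = r^2 mod 29 = 10^2 = 13
  bit 3 = 0: r = r^2 mod 29 = 13^2 = 24
  bit 4 = 0: r = r^2 mod 29 = 24^2 = 25
  -> B = 25
s = B^a = 25^10 mod 29  (bits of 10 = 1010)
  bit 0 = 1: r = r^2 * 25 mod 29 = 1^2 * 25 = 1*25 = 25
  bit 1 = 0: r = r^2 mod 29 = 25^2 = 16
  bit 2 = 1: r = r^2 * 25 mod 29 = 16^2 * 25 = 24*25 = 20
  bit 3 = 0: r = r^2 mod 29 = 20^2 = 23
  -> s = B^a = 23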